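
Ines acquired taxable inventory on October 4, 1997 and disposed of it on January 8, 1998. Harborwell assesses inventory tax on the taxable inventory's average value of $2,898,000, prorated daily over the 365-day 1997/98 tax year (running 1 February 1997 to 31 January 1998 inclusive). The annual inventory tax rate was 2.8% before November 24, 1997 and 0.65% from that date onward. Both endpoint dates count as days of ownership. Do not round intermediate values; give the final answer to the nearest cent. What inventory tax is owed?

$13,711.91

October 4 – November 23, 1997: 51 days at 2.8% → $2,898,000 × 2.8% × 51/365 = $11,337.9288
November 24, 1997 – January 8, 1998: 46 days at 0.65% → $2,898,000 × 0.65% × 46/365 = $2,373.9781
Total = $13,711.9068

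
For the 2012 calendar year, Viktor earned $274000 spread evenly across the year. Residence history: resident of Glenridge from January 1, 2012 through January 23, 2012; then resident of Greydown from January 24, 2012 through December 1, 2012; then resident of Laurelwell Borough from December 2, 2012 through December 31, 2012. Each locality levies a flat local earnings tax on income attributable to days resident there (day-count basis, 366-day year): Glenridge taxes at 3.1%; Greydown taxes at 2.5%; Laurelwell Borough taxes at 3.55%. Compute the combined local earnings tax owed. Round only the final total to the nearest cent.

Glenridge, January 1 – January 23, 2012: 23 days → $274000 × 3.1% × 23/366 = $533.7760
Greydown, January 24 – December 1, 2012: 313 days → $274000 × 2.5% × 313/366 = $5858.0601
Laurelwell Borough, December 2 – December 31, 2012: 30 days → $274000 × 3.55% × 30/366 = $797.2951
Total = $7189.1311

$7189.13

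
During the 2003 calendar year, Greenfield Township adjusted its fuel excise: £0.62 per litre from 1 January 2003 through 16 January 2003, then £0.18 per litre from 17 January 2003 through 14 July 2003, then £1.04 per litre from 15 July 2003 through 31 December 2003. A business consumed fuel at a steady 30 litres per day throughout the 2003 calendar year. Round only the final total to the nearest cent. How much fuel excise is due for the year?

£6,568.20

1 January – 16 January 2003: 16 days × 30 litres/day = 480 litres at £0.62/litre → £297.60
17 January – 14 July 2003: 179 days × 30 litres/day = 5,370 litres at £0.18/litre → £966.60
15 July – 31 December 2003: 170 days × 30 litres/day = 5,100 litres at £1.04/litre → £5,304.00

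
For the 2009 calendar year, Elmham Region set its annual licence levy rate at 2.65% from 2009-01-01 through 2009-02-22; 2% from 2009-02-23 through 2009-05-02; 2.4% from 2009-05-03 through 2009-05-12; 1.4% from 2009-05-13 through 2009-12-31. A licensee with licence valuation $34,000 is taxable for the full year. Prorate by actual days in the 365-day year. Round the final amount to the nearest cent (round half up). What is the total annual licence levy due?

2009-01-01 to 2009-02-22: 53 days at 2.65% → $34,000 × 2.65% × 53/365 = $130.8301
2009-02-23 to 2009-05-02: 69 days at 2% → $34,000 × 2% × 69/365 = $128.5479
2009-05-03 to 2009-05-12: 10 days at 2.4% → $34,000 × 2.4% × 10/365 = $22.3562
2009-05-13 to 2009-12-31: 233 days at 1.4% → $34,000 × 1.4% × 233/365 = $303.8575
Total = $585.5918

$585.59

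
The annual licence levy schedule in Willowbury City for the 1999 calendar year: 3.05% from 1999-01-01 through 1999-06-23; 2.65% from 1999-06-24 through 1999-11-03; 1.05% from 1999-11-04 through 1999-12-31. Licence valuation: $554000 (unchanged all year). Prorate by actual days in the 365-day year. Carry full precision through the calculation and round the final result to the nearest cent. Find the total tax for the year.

$14328.87

1999-01-01 to 1999-06-23: 174 days at 3.05% → $554000 × 3.05% × 174/365 = $8055.0082
1999-06-24 to 1999-11-03: 133 days at 2.65% → $554000 × 2.65% × 133/365 = $5349.5151
1999-11-04 to 1999-12-31: 58 days at 1.05% → $554000 × 1.05% × 58/365 = $924.3452
Total = $14328.8685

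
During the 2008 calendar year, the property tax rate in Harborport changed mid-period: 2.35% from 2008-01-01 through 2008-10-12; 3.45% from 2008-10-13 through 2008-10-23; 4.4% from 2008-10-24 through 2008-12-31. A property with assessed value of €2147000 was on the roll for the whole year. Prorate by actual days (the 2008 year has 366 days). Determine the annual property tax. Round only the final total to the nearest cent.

2008-01-01 to 2008-10-12: 286 days at 2.35% → €2147000 × 2.35% × 286/366 = €39426.1940
2008-10-13 to 2008-10-23: 11 days at 3.45% → €2147000 × 3.45% × 11/366 = €2226.1926
2008-10-24 to 2008-12-31: 69 days at 4.4% → €2147000 × 4.4% × 69/366 = €17809.5410
Total = €59461.9276

€59461.93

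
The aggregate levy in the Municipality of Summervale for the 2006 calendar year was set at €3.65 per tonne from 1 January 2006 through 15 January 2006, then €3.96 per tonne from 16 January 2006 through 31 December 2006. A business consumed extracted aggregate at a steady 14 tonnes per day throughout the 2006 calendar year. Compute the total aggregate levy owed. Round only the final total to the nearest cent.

€20,170.50

1 January – 15 January 2006: 15 days × 14 tonnes/day = 210 tonnes at €3.65/tonne → €766.50
16 January – 31 December 2006: 350 days × 14 tonnes/day = 4,900 tonnes at €3.96/tonne → €19,404.00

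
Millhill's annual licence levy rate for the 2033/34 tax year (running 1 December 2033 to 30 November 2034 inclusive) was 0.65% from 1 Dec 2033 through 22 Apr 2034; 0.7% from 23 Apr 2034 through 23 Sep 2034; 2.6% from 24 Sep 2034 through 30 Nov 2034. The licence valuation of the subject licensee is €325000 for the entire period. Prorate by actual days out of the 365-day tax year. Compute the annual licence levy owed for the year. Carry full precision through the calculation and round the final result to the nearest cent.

1 Dec 2033 – 22 Apr 2034: 143 days at 0.65% → €325000 × 0.65% × 143/365 = €827.6370
23 Apr – 23 Sep 2034: 154 days at 0.7% → €325000 × 0.7% × 154/365 = €959.8630
24 Sep – 30 Nov 2034: 68 days at 2.6% → €325000 × 2.6% × 68/365 = €1574.2466
Total = €3361.7466

€3361.75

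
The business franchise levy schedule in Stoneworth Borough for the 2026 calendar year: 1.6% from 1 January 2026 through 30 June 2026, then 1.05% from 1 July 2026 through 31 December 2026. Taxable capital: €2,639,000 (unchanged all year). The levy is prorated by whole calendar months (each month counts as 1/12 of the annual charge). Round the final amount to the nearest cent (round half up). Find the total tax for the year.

€34,966.75

1 January – 30 June 2026: 6 months at 1.6% → €2,639,000 × 1.6% × 6/12 = €21,112.0000
1 July – 31 December 2026: 6 months at 1.05% → €2,639,000 × 1.05% × 6/12 = €13,854.7500
Total = €34,966.7500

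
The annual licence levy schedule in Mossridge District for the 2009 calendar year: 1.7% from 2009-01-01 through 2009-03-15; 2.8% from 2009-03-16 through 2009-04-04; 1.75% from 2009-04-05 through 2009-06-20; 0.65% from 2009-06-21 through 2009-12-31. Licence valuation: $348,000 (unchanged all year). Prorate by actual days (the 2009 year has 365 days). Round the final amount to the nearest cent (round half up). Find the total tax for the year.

2009-01-01 to 2009-03-15: 74 days at 1.7% → $348,000 × 1.7% × 74/365 = $1,199.4082
2009-03-16 to 2009-04-04: 20 days at 2.8% → $348,000 × 2.8% × 20/365 = $533.9178
2009-04-05 to 2009-06-20: 77 days at 1.75% → $348,000 × 1.75% × 77/365 = $1,284.7397
2009-06-21 to 2009-12-31: 194 days at 0.65% → $348,000 × 0.65% × 194/365 = $1,202.2685
Total = $4,220.3342

$4,220.33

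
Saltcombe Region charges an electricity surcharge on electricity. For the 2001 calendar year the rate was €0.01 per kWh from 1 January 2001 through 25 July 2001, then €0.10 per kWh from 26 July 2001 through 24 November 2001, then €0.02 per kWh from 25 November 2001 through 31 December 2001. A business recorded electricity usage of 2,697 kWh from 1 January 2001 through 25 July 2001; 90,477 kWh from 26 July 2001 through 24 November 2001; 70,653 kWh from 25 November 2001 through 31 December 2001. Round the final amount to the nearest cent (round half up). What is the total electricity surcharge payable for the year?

1 January – 25 July 2001: 2,697 kWh at €0.01/kWh → €26.97
26 July – 24 November 2001: 90,477 kWh at €0.10/kWh → €9,047.70
25 November – 31 December 2001: 70,653 kWh at €0.02/kWh → €1,413.06

€10,487.73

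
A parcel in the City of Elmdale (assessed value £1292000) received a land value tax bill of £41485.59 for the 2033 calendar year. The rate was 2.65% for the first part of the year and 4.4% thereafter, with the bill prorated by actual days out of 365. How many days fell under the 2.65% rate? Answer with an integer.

248 days

Let d = days at the first rate; then 365 − d days at the second rate.
£1292000 × [2.65%·d + 4.4%·(365−d)] / 365 = £41485.59
Solving gives d = 248, so the new rate took effect on 6 Sep 2033.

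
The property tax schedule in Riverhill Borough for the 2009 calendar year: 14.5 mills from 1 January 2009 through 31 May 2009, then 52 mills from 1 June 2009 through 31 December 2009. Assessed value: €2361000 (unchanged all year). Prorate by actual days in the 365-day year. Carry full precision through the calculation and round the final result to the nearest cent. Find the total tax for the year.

€86144.16

1 January – 31 May 2009: 151 days at 14.5 mills → €2361000 × 1.45% × 151/365 = €14162.7658
1 June – 31 December 2009: 214 days at 52 mills → €2361000 × 5.2% × 214/365 = €71981.3918
Total = €86144.1575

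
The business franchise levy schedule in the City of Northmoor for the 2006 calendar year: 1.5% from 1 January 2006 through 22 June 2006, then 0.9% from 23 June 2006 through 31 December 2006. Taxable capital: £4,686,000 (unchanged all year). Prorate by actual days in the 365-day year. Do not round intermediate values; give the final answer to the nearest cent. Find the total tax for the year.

£55,500.21

1 January – 22 June 2006: 173 days at 1.5% → £4,686,000 × 1.5% × 173/365 = £33,315.5342
23 June – 31 December 2006: 192 days at 0.9% → £4,686,000 × 0.9% × 192/365 = £22,184.6795
Total = £55,500.2137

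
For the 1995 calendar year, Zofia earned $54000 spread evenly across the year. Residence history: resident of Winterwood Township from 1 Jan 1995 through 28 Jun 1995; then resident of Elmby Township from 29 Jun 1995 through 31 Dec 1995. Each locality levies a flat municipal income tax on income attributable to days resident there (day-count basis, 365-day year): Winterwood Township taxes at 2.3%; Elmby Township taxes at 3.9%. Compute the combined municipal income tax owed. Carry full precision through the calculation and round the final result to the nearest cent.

$1682.28

Winterwood Township, 1 Jan – 28 Jun 1995: 179 days → $54000 × 2.3% × 179/365 = $609.0904
Elmby Township, 29 Jun – 31 Dec 1995: 186 days → $54000 × 3.9% × 186/365 = $1073.1945
Total = $1682.2849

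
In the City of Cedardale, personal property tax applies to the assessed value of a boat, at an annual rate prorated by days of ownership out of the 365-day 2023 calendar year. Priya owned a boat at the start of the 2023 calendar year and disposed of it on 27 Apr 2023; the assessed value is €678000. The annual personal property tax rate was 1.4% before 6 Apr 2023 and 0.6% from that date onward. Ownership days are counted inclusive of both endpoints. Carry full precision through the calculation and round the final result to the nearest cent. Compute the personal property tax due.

1 Jan – 5 Apr 2023: 95 days at 1.4% → €678000 × 1.4% × 95/365 = €2470.5205
6 Apr – 27 Apr 2023: 22 days at 0.6% → €678000 × 0.6% × 22/365 = €245.1945
Total = €2715.7151

€2715.72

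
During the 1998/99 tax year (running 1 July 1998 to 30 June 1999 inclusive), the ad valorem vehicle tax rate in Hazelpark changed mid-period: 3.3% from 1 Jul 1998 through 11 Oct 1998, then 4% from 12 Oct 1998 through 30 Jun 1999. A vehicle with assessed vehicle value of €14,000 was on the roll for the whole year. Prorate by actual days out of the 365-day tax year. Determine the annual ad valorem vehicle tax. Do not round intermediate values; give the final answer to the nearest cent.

€532.35

1 Jul – 11 Oct 1998: 103 days at 3.3% → €14,000 × 3.3% × 103/365 = €130.3726
12 Oct 1998 – 30 Jun 1999: 262 days at 4% → €14,000 × 4% × 262/365 = €401.9726
Total = €532.3452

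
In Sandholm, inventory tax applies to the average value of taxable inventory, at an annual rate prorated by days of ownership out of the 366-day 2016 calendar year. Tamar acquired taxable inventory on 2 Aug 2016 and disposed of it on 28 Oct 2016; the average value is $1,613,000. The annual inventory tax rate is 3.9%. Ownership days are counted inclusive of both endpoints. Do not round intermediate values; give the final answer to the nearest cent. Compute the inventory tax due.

$15,125.18

Days held (2 Aug – 28 Oct 2016): 88 out of 366
Tax = $1,613,000 × 3.9% × 88/366 = $15,125.1803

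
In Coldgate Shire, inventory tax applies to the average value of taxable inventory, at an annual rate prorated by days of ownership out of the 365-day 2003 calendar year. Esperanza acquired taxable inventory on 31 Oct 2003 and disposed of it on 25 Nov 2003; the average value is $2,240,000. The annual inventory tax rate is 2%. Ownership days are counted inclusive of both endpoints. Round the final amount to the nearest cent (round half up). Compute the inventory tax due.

Days held (31 Oct – 25 Nov 2003): 26 out of 365
Tax = $2,240,000 × 2% × 26/365 = $3,191.2329

$3,191.23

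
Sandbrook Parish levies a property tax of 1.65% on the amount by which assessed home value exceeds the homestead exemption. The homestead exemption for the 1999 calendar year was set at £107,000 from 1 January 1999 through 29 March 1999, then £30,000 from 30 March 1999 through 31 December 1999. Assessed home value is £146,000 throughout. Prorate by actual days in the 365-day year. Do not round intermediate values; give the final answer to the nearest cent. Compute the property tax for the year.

1 January – 29 March 1999: 88 days, exemption £107,000 → (£146,000 − £107,000) × 1.65% × 88/365 = £155.1452
30 March – 31 December 1999: 277 days, exemption £30,000 → (£146,000 − £30,000) × 1.65% × 277/365 = £1,452.5425
Total = £1,607.6877

£1,607.69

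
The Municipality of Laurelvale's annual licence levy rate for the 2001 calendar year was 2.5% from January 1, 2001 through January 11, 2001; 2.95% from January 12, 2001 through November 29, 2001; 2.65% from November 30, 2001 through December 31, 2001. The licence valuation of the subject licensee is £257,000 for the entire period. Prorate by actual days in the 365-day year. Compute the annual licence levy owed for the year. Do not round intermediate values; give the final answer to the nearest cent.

£7,479.05

January 1 – January 11, 2001: 11 days at 2.5% → £257,000 × 2.5% × 11/365 = £193.6301
January 12 – November 29, 2001: 322 days at 2.95% → £257,000 × 2.95% × 322/365 = £6,688.3370
November 30 – December 31, 2001: 32 days at 2.65% → £257,000 × 2.65% × 32/365 = £597.0849
Total = £7,479.0521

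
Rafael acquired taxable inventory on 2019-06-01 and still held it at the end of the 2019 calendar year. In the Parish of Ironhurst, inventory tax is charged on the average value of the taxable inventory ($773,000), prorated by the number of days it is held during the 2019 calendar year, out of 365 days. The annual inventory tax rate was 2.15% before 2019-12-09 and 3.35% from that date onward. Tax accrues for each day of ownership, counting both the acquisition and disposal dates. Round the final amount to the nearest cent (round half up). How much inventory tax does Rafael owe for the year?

2019-06-01 to 2019-12-08: 191 days at 2.15% → $773,000 × 2.15% × 191/365 = $8,696.7795
2019-12-09 to 2019-12-31: 23 days at 3.35% → $773,000 × 3.35% × 23/365 = $1,631.7712
Total = $10,328.5507

$10,328.55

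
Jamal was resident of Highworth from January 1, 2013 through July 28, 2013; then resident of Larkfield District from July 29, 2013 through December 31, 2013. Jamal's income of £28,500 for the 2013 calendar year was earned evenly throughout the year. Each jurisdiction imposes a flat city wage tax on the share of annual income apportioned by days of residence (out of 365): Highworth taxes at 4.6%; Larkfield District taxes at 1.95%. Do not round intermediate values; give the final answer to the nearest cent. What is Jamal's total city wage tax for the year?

£988.21

Highworth, January 1 – July 28, 2013: 209 days → £28,500 × 4.6% × 209/365 = £750.6822
Larkfield District, July 29 – December 31, 2013: 156 days → £28,500 × 1.95% × 156/365 = £237.5260
Total = £988.2082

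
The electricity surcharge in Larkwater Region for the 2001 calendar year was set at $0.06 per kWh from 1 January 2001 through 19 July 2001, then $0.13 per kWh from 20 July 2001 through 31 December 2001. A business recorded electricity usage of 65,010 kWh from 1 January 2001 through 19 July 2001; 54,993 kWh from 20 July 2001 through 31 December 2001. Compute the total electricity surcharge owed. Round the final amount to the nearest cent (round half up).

$11049.69

1 January – 19 July 2001: 65,010 kWh at $0.06/kWh → $3900.60
20 July – 31 December 2001: 54,993 kWh at $0.13/kWh → $7149.09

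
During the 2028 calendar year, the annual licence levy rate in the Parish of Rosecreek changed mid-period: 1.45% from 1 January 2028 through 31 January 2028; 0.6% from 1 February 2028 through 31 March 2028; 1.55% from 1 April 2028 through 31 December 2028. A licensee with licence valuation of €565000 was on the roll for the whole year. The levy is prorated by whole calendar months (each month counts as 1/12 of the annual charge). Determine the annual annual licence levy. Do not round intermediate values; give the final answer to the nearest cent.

€7815.83

1 January – 31 January 2028: 1 month at 1.45% → €565000 × 1.45% × 1/12 = €682.7083
1 February – 31 March 2028: 2 months at 0.6% → €565000 × 0.6% × 2/12 = €565.0000
1 April – 31 December 2028: 9 months at 1.55% → €565000 × 1.55% × 9/12 = €6568.1250
Total = €7815.8333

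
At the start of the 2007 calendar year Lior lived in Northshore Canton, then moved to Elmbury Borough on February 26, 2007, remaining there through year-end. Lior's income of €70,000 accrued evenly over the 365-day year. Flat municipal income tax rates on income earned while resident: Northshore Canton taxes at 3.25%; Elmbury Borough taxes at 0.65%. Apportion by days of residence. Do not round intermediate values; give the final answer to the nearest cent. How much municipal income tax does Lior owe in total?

€734.23

Northshore Canton, January 1 – February 25, 2007: 56 days → €70,000 × 3.25% × 56/365 = €349.0411
Elmbury Borough, February 26 – December 31, 2007: 309 days → €70,000 × 0.65% × 309/365 = €385.1918
Total = €734.2329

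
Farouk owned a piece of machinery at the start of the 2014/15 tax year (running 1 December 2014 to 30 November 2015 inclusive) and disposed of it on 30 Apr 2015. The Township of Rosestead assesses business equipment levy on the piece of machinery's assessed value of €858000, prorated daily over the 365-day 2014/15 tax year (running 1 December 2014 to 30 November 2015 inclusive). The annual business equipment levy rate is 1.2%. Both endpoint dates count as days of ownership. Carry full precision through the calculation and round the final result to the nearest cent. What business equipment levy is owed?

€4259.44

Days held (1 Dec 2014 – 30 Apr 2015): 151 out of 365
Tax = €858000 × 1.2% × 151/365 = €4259.4411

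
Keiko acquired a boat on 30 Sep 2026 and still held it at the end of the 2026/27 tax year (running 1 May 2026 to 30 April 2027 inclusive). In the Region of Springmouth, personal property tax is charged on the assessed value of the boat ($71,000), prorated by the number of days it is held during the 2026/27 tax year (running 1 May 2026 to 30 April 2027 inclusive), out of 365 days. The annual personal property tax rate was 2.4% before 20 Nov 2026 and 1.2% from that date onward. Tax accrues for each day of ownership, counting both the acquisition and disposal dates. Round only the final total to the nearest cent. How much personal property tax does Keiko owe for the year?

30 Sep – 19 Nov 2026: 51 days at 2.4% → $71,000 × 2.4% × 51/365 = $238.0932
20 Nov 2026 – 30 Apr 2027: 162 days at 1.2% → $71,000 × 1.2% × 162/365 = $378.1479
Total = $616.2411

$616.24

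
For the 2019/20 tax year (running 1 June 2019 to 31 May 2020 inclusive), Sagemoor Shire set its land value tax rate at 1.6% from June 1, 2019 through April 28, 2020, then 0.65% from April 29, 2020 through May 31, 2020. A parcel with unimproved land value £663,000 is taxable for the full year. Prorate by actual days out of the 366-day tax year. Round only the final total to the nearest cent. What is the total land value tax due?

June 1, 2019 – April 28, 2020: 333 days at 1.6% → £663,000 × 1.6% × 333/366 = £9,651.5410
April 29 – May 31, 2020: 33 days at 0.65% → £663,000 × 0.65% × 33/366 = £388.5615
Total = £10,040.1025

£10,040.10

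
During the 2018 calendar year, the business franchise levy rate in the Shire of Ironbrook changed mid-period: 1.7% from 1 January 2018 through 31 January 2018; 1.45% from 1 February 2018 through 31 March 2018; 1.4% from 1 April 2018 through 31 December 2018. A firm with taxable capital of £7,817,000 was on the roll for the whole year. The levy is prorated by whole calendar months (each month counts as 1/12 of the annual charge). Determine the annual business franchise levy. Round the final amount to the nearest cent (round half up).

1 January – 31 January 2018: 1 month at 1.7% → £7,817,000 × 1.7% × 1/12 = £11,074.0833
1 February – 31 March 2018: 2 months at 1.45% → £7,817,000 × 1.45% × 2/12 = £18,891.0833
1 April – 31 December 2018: 9 months at 1.4% → £7,817,000 × 1.4% × 9/12 = £82,078.5000
Total = £112,043.6667

£112,043.67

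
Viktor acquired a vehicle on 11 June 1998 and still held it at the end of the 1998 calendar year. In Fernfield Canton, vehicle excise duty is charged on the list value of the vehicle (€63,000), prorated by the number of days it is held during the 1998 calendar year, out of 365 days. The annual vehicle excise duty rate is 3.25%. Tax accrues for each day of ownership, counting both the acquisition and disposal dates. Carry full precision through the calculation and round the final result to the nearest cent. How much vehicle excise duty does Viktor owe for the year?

Days held (11 June – 31 December 1998): 204 out of 365
Tax = €63,000 × 3.25% × 204/365 = €1,144.3562

€1,144.36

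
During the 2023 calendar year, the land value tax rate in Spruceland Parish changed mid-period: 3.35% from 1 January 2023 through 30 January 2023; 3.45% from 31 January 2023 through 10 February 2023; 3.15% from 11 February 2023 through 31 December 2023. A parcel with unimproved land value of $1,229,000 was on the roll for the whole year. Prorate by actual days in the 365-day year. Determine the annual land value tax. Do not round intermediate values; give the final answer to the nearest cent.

$39,026.64

1 January – 30 January 2023: 30 days at 3.35% → $1,229,000 × 3.35% × 30/365 = $3,383.9589
31 January – 10 February 2023: 11 days at 3.45% → $1,229,000 × 3.45% × 11/365 = $1,277.8233
11 February – 31 December 2023: 324 days at 3.15% → $1,229,000 × 3.15% × 324/365 = $34,364.8603
Total = $39,026.6425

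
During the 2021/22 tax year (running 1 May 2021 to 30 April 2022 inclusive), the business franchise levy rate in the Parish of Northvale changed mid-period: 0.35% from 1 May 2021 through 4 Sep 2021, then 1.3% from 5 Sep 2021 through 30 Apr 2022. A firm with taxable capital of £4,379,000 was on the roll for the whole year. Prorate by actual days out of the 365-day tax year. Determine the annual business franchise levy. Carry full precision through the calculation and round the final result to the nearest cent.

1 May – 4 Sep 2021: 127 days at 0.35% → £4,379,000 × 0.35% × 127/365 = £5,332.7822
5 Sep 2021 – 30 Apr 2022: 238 days at 1.3% → £4,379,000 × 1.3% × 238/365 = £37,119.5233
Total = £42,452.3055

£42,452.31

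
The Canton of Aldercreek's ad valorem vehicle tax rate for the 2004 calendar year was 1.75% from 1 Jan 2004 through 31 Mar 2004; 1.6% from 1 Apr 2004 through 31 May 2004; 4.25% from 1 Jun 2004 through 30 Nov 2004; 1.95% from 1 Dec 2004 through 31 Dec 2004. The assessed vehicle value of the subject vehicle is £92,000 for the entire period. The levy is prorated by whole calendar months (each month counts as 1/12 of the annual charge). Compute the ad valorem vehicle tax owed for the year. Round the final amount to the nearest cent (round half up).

£2,752.33

1 Jan – 31 Mar 2004: 3 months at 1.75% → £92,000 × 1.75% × 3/12 = £402.5000
1 Apr – 31 May 2004: 2 months at 1.6% → £92,000 × 1.6% × 2/12 = £245.3333
1 Jun – 30 Nov 2004: 6 months at 4.25% → £92,000 × 4.25% × 6/12 = £1,955.0000
1 Dec – 31 Dec 2004: 1 month at 1.95% → £92,000 × 1.95% × 1/12 = £149.5000
Total = £2,752.3333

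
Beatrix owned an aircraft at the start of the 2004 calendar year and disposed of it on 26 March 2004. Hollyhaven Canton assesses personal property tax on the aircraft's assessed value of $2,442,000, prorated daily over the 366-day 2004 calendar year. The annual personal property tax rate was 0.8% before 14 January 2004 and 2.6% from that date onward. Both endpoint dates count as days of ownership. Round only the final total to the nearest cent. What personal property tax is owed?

$13,357.61

1 January – 13 January 2004: 13 days at 0.8% → $2,442,000 × 0.8% × 13/366 = $693.9016
14 January – 26 March 2004: 73 days at 2.6% → $2,442,000 × 2.6% × 73/366 = $12,663.7049
Total = $13,357.6066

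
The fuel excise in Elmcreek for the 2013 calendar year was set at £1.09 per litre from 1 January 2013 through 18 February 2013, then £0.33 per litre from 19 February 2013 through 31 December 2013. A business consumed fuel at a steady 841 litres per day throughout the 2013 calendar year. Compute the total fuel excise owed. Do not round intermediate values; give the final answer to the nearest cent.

£132617.29

1 January – 18 February 2013: 49 days × 841 litres/day = 41,209 litres at £1.09/litre → £44917.81
19 February – 31 December 2013: 316 days × 841 litres/day = 265,756 litres at £0.33/litre → £87699.48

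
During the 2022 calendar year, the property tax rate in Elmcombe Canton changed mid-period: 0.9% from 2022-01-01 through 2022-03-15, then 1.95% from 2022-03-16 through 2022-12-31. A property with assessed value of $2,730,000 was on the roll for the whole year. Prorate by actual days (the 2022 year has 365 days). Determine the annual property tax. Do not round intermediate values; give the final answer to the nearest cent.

$47,423.47

2022-01-01 to 2022-03-15: 74 days at 0.9% → $2,730,000 × 0.9% × 74/365 = $4,981.3151
2022-03-16 to 2022-12-31: 291 days at 1.95% → $2,730,000 × 1.95% × 291/365 = $42,442.1507
Total = $47,423.4658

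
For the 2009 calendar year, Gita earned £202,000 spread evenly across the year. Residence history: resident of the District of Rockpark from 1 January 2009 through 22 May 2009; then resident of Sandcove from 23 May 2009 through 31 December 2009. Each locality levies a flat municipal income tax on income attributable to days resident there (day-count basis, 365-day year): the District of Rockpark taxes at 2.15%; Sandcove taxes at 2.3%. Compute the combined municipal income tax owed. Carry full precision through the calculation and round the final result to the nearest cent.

The District of Rockpark, 1 January – 22 May 2009: 142 days → £202,000 × 2.15% × 142/365 = £1,689.6055
Sandcove, 23 May – 31 December 2009: 223 days → £202,000 × 2.3% × 223/365 = £2,838.5151
Total = £4,528.1205

£4,528.12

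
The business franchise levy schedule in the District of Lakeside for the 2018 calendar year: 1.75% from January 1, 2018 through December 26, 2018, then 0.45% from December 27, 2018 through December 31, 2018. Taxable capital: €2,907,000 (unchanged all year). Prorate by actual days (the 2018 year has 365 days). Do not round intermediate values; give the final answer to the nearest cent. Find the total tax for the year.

€50,354.82

January 1 – December 26, 2018: 360 days at 1.75% → €2,907,000 × 1.75% × 360/365 = €50,175.6164
December 27 – December 31, 2018: 5 days at 0.45% → €2,907,000 × 0.45% × 5/365 = €179.1986
Total = €50,354.8151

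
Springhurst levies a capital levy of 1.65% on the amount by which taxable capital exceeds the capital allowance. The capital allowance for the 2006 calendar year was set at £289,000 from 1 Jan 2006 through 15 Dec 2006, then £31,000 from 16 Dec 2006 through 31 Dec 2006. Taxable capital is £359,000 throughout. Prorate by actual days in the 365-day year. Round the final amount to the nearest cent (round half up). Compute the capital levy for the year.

1 Jan – 15 Dec 2006: 349 days, exemption £289,000 → (£359,000 − £289,000) × 1.65% × 349/365 = £1,104.3699
16 Dec – 31 Dec 2006: 16 days, exemption £31,000 → (£359,000 − £31,000) × 1.65% × 16/365 = £237.2384
Total = £1,341.6082

£1,341.61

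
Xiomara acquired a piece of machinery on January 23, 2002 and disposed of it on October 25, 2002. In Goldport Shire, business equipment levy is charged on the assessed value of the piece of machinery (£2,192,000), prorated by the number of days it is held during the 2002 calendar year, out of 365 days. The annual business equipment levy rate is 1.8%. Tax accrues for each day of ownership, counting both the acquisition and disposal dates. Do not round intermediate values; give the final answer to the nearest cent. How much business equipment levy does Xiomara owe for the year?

Days held (January 23 – October 25, 2002): 276 out of 365
Tax = £2,192,000 × 1.8% × 276/365 = £29,835.2219

£29,835.22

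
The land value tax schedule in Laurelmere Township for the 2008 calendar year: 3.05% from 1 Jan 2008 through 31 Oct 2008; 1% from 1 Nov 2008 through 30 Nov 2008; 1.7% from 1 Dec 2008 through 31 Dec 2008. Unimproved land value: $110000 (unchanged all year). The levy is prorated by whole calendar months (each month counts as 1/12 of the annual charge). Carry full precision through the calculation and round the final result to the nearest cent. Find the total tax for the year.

1 Jan – 31 Oct 2008: 10 months at 3.05% → $110000 × 3.05% × 10/12 = $2795.8333
1 Nov – 30 Nov 2008: 1 month at 1% → $110000 × 1% × 1/12 = $91.6667
1 Dec – 31 Dec 2008: 1 month at 1.7% → $110000 × 1.7% × 1/12 = $155.8333
Total = $3043.3333

$3043.33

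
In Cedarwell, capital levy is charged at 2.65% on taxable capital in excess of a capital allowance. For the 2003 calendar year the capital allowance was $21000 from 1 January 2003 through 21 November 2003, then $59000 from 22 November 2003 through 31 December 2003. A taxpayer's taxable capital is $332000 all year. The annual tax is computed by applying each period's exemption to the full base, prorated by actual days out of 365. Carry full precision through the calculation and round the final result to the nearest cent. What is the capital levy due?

1 January – 21 November 2003: 325 days, exemption $21000 → ($332000 − $21000) × 2.65% × 325/365 = $7338.3219
22 November – 31 December 2003: 40 days, exemption $59000 → ($332000 − $59000) × 2.65% × 40/365 = $792.8219
Total = $8131.1438

$8131.14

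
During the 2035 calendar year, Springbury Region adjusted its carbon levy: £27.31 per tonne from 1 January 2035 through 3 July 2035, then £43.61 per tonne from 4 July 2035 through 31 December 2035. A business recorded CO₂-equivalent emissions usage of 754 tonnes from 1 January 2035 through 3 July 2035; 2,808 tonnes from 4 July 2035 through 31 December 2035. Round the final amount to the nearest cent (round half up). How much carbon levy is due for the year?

£143,048.62

1 January – 3 July 2035: 754 tonnes at £27.31/tonne → £20,591.74
4 July – 31 December 2035: 2,808 tonnes at £43.61/tonne → £122,456.88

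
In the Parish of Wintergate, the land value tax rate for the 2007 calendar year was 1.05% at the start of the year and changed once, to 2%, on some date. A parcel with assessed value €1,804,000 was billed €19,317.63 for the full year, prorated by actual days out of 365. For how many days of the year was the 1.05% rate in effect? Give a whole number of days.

Let d = days at the first rate; then 365 − d days at the second rate.
€1,804,000 × [1.05%·d + 2%·(365−d)] / 365 = €19,317.63
Solving gives d = 357, so the new rate took effect on 24 Dec 2007.

357 days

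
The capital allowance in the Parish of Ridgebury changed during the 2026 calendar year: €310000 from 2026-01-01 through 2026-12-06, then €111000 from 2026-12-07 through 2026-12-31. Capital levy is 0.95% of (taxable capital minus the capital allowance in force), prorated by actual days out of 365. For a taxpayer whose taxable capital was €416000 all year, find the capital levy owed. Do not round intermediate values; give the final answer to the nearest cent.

2026-01-01 to 2026-12-06: 340 days, exemption €310000 → (€416000 − €310000) × 0.95% × 340/365 = €938.0274
2026-12-07 to 2026-12-31: 25 days, exemption €111000 → (€416000 − €111000) × 0.95% × 25/365 = €198.4589
Total = €1136.4863

€1136.49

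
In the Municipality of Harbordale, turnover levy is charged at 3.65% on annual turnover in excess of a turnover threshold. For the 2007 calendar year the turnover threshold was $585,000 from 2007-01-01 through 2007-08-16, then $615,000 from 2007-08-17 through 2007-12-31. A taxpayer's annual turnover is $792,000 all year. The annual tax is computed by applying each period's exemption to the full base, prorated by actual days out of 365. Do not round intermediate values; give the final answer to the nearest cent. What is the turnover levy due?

2007-01-01 to 2007-08-16: 228 days, exemption $585,000 → ($792,000 − $585,000) × 3.65% × 228/365 = $4,719.6000
2007-08-17 to 2007-12-31: 137 days, exemption $615,000 → ($792,000 − $615,000) × 3.65% × 137/365 = $2,424.9000
Total = $7,144.5000

$7,144.50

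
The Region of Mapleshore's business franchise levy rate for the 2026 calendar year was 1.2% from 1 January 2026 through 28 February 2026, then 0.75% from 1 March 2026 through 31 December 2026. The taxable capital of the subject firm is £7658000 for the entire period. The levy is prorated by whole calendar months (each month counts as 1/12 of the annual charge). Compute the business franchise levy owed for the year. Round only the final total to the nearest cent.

1 January – 28 February 2026: 2 months at 1.2% → £7658000 × 1.2% × 2/12 = £15316.0000
1 March – 31 December 2026: 10 months at 0.75% → £7658000 × 0.75% × 10/12 = £47862.5000
Total = £63178.5000

£63178.50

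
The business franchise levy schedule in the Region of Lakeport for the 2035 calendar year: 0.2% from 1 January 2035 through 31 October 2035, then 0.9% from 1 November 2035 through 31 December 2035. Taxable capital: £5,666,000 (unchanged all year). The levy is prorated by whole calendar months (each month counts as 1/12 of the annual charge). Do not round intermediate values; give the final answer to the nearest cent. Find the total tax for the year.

1 January – 31 October 2035: 10 months at 0.2% → £5,666,000 × 0.2% × 10/12 = £9,443.3333
1 November – 31 December 2035: 2 months at 0.9% → £5,666,000 × 0.9% × 2/12 = £8,499.0000
Total = £17,942.3333

£17,942.33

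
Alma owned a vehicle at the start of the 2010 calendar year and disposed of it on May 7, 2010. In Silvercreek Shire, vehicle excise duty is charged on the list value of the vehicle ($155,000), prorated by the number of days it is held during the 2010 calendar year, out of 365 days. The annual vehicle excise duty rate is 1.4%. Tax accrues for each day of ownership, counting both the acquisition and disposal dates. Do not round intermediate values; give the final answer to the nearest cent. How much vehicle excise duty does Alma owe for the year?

$755.04

Days held (January 1 – May 7, 2010): 127 out of 365
Tax = $155,000 × 1.4% × 127/365 = $755.0411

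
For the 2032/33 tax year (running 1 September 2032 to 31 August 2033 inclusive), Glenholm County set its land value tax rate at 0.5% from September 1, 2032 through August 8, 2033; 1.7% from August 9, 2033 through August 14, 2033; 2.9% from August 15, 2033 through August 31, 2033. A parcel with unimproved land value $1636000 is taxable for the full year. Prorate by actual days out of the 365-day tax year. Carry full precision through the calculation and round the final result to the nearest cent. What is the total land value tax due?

September 1, 2032 – August 8, 2033: 342 days at 0.5% → $1636000 × 0.5% × 342/365 = $7664.5479
August 9 – August 14, 2033: 6 days at 1.7% → $1636000 × 1.7% × 6/365 = $457.1836
August 15 – August 31, 2033: 17 days at 2.9% → $1636000 × 2.9% × 17/365 = $2209.7205
Total = $10331.4521

$10331.45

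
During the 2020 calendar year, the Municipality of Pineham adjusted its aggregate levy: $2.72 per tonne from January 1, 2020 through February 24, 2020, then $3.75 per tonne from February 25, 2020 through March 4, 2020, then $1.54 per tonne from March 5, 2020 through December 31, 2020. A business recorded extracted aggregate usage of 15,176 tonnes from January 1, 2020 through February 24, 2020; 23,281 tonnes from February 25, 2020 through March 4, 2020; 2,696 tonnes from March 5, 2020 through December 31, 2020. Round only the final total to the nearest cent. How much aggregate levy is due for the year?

$132734.31

January 1 – February 24, 2020: 15,176 tonnes at $2.72/tonne → $41278.72
February 25 – March 4, 2020: 23,281 tonnes at $3.75/tonne → $87303.75
March 5 – December 31, 2020: 2,696 tonnes at $1.54/tonne → $4151.84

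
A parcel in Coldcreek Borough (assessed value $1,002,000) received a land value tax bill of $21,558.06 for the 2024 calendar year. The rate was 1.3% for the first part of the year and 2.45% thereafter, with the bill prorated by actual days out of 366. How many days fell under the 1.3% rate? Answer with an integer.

95 days

Let d = days at the first rate; then 366 − d days at the second rate.
$1,002,000 × [1.3%·d + 2.45%·(366−d)] / 366 = $21,558.06
Solving gives d = 95, so the new rate took effect on 5 Apr 2024.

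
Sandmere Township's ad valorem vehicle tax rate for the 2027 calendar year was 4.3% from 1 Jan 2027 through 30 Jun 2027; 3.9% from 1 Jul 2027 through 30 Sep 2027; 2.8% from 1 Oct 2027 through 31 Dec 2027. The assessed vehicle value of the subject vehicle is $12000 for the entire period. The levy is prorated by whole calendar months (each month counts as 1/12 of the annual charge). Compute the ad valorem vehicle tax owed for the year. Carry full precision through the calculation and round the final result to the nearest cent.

1 Jan – 30 Jun 2027: 6 months at 4.3% → $12000 × 4.3% × 6/12 = $258.0000
1 Jul – 30 Sep 2027: 3 months at 3.9% → $12000 × 3.9% × 3/12 = $117.0000
1 Oct – 31 Dec 2027: 3 months at 2.8% → $12000 × 2.8% × 3/12 = $84.0000
Total = $459.0000

$459.00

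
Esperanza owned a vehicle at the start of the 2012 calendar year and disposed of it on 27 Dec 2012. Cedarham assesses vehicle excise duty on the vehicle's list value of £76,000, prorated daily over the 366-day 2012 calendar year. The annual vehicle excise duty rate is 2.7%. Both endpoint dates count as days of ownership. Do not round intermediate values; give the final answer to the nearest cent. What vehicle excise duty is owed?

Days held (1 Jan – 27 Dec 2012): 362 out of 366
Tax = £76,000 × 2.7% × 362/366 = £2,029.5738

£2,029.57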